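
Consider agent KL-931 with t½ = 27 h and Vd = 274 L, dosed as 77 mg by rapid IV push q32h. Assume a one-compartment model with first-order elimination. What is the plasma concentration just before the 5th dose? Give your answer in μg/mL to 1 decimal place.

f = (1/2)^(τ/t½) = (1/2)^(32/27) ≈ 0.4398.
C₀ = D/Vd = 77/274 ≈ 0.281 μg/mL.
Before the 5th dose, 4 doses have been given. Superposition: Cmin = C₀·(f + f² + … + f^4).
≈ 0.281 × (0.4398 + 0.1934 + 0.0851 + 0.0374) ≈ 0.281 × 0.7557 ≈ 0.212 μg/mL.

0.2 μg/mL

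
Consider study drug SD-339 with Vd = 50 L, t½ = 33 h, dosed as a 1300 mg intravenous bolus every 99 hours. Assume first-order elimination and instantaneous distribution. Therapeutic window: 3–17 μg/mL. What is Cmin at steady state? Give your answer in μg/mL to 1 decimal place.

The dosing interval is 3 half-lives, so f = 2^(−3) = 0.125.
At steady state, R = 1/(1 − 0.125) = 8/7.
Single-dose peak C₀ = D/Vd = 1300/50 = 26 μg/mL.
Steady-state peak Cmax,ss = C₀·R = 26 × 8/7 ≈ 29.714 μg/mL.
Steady-state trough Cmin,ss = Cmax,ss·f ≈ 29.714 × 0.125 ≈ 3.714 μg/mL.
Trough 3.7 μg/mL vs MEC 3 μg/mL: adequate.

3.7 μg/mL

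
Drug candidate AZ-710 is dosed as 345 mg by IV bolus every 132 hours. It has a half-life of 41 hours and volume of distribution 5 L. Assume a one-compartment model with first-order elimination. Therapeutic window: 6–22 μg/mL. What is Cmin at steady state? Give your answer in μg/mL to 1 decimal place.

τ/t½ = 132/41 ≈ 3.2195, so fraction remaining f = (1/2)^(132/41) ≈ 0.1074.
At steady state, accumulation factor R = 1/(1 − e^(−kτ)) ≈ 1.1203.
Single-dose peak C₀ = D/Vd = 345/5 ≈ 69.000 μg/mL.
Steady-state peak Cmax,ss = C₀·R ≈ 69.000 × 1.1203 ≈ 77.301 μg/mL.
One interval later, Cmin,ss = Cmax,ss·e^(−kτ) ≈ 77.301 × 0.1074 ≈ 8.302 μg/mL.
Trough 8.3 μg/mL vs MEC 6 μg/mL: adequate.

8.3 μg/mL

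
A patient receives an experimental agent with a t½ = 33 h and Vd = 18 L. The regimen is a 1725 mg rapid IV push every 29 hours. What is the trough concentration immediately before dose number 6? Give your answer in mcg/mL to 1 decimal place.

108.8 mcg/mL

f = (1/2)^(τ/t½) = (1/2)^(29/33) ≈ 0.5438.
C₀ = D/Vd = 1725/18 ≈ 95.833 mcg/mL.
Before the 6th dose, 5 doses have been given. Superposition: Cmin = C₀·(f + f² + … + f^5).
≈ 95.833 × (0.5438 + 0.2957 + 0.1608 + 0.0874 + 0.0476) ≈ 95.833 × 1.1353 ≈ 108.799 mcg/mL.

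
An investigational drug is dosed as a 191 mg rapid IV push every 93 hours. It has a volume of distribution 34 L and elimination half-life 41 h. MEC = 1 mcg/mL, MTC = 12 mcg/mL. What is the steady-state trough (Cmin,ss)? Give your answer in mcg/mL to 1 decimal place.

Over one 93-h interval, 93/41 ≈ 2.2683 half-lives elapse, leaving f ≈ 0.2076 of each dose.
Each bolus raises the concentration by D/Vd = 191/34 ≈ 5.618 mcg/mL.
Steady-state trough Cmin,ss = C₀·f/(1−f) ≈ 5.618 × 0.2076/0.7924 ≈ 1.472 mcg/mL.
Trough 1.5 mcg/mL vs MEC 1 mcg/mL: adequate.

1.5 mcg/mL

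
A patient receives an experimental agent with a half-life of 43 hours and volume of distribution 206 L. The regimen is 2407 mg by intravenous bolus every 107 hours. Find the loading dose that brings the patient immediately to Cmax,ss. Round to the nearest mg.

f = (1/2)^(107/43) ≈ 0.178207; accumulation ratio R = 1/(1−f) ≈ 1.21685.
Loading dose to hit Cmax,ss on first dose: D_load = D_maint·R ≈ 2407 × 1.21685 ≈ 2928.96 mg.

2929 mg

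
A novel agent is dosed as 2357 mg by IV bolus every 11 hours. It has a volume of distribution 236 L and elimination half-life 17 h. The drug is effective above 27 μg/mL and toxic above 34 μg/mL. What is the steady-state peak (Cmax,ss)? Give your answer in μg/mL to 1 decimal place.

Over one 11-h interval, 11/17 ≈ 0.64706 half-lives elapse, leaving f ≈ 0.6386 of each dose.
Accumulation ratio R = 1/(1 − f) ≈ 1/0.3614 ≈ 2.7670.
Single-dose peak C₀ = D/Vd = 2357/236 ≈ 9.987 μg/mL.
Cmax,ss = C₀/(1 − f) ≈ 9.987/0.3614 ≈ 27.634 μg/mL.
Peak 27.6 μg/mL vs MTC 34 μg/mL: below toxic threshold.

27.6 μg/mL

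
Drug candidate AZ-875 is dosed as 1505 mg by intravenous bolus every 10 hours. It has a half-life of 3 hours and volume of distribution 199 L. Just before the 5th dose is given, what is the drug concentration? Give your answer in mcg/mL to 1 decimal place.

f = (1/2)^(τ/t½) = (1/2)^(10/3) ≈ 0.0992.
C₀ = D/Vd = 1505/199 ≈ 7.563 mcg/mL.
Before the 5th dose, 4 doses have been given. Superposition: Cmin = C₀·(f + f² + … + f^4).
≈ 7.563 × (0.0992 + 0.0098 + 0.0010 + 0.0001) ≈ 7.563 × 0.1101 ≈ 0.833 mcg/mL.

0.8 mcg/mL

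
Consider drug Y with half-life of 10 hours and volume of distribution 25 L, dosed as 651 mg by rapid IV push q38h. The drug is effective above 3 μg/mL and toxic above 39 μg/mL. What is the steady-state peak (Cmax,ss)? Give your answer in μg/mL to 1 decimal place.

k = ln2/t½ = ln2/10 ≈ 0.069315 h⁻¹; fraction remaining f = e^(−kτ) = e^(−0.069315×38) ≈ 0.0718.
Accumulation ratio R = 1/(1 − f) ≈ 1/0.9282 ≈ 1.0774.
Each bolus raises the concentration by D/Vd = 651/25 ≈ 26.040 μg/mL.
Cmax,ss = C₀/(1 − f) ≈ 26.040/0.9282 ≈ 28.054 μg/mL.
Peak 28.1 μg/mL vs MTC 39 μg/mL: below toxic threshold.

28.1 μg/mL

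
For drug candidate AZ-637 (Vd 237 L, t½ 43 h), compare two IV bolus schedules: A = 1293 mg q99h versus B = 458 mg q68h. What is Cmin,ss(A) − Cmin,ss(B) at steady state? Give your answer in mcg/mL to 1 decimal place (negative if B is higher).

0.4 mcg/mL

Regimen A: f = (1/2)^(99/43) ≈ 0.2027; Cmin,ss = (1293/237)·f/(1−f) ≈ 1.387 mcg/mL.
Regimen B: f = (1/2)^(68/43) ≈ 0.3342; Cmin,ss = (458/237)·f/(1−f) ≈ 0.970 mcg/mL.
Difference ≈ 1.387 − 0.970 ≈ 0.417 mcg/mL.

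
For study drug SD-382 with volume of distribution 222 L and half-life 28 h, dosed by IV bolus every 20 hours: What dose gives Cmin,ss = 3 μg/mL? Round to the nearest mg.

τ/t½ = 20/28 ≈ 0.71429, so f = (1/2)^(20/28) ≈ 0.609507.
Cmin,ss = (D/Vd)·f/(1−f), so D = Cmin,ss·Vd·(1−f)/f.
D = 3 × 222 × (1−f)/f ≈ 3 × 222 × 0.64067 ≈ 426.69 mg.

427 mg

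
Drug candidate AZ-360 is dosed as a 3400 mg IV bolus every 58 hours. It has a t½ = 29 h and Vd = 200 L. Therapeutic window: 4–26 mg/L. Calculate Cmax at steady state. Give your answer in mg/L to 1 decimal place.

τ = 58 h = 2 half-lives, so f = (1/2)^2 = 0.25.
At steady state, R = 1/(1 − 0.25) = 4/3.
Single-dose peak C₀ = D/Vd = 3400/200 = 17 mg/L.
Steady-state peak Cmax,ss = C₀·R = 17 × 4/3 ≈ 22.667 mg/L.
Peak 22.7 mg/L vs MTC 26 mg/L: below toxic threshold.

22.7 mg/L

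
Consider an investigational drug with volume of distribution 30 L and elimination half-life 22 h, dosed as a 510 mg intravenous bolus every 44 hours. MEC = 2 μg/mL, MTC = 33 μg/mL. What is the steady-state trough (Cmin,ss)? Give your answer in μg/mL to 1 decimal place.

The dosing interval is 2 half-lives, so f = 2^(−2) = 0.25.
Accumulation ratio R = 1/(1 − f) = 1/0.75 = 4/3.
Single-dose peak C₀ = D/Vd = 510/30 = 17 μg/mL.
Steady-state peak Cmax,ss = C₀·R = 17 × 4/3 ≈ 22.667 μg/mL.
Steady-state trough Cmin,ss = Cmax,ss·f ≈ 22.667 × 0.25 ≈ 5.667 μg/mL.
Trough 5.7 μg/mL vs MEC 2 μg/mL: adequate.

5.7 μg/mL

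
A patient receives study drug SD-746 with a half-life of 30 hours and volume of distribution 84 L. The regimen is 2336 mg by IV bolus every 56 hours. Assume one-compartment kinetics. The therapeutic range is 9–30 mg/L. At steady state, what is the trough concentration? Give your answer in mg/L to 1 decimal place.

10.5 mg/L

k = ln2/t½ = ln2/30 ≈ 0.023105 h⁻¹; fraction remaining f = e^(−kτ) = e^(−0.023105×56) ≈ 0.2742.
Each bolus raises the concentration by D/Vd = 2336/84 ≈ 27.810 mg/L.
Steady-state trough Cmin,ss = C₀·f/(1−f) ≈ 27.810 × 0.2742/0.7258 ≈ 10.506 mg/L.
Trough 10.5 mg/L vs MEC 9 mg/L: adequate.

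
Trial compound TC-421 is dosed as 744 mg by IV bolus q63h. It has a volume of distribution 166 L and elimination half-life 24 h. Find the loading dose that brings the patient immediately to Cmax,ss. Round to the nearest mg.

888 mg

f = (1/2)^(63/24) ≈ 0.162105; accumulation ratio R = 1/(1−f) ≈ 1.19347.
Loading dose to hit Cmax,ss on first dose: D_load = D_maint·R ≈ 744 × 1.19347 ≈ 887.94 mg.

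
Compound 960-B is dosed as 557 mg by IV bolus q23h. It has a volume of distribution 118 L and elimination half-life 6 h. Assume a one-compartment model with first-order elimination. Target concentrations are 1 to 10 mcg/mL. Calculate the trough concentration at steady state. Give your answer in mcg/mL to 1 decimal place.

Over one 23-h interval, 23/6 ≈ 3.8333 half-lives elapse, leaving f ≈ 0.0702 of each dose.
Single-dose peak C₀ = D/Vd = 557/118 ≈ 4.720 mcg/mL.
Steady-state trough Cmin,ss = C₀·f/(1−f) ≈ 4.720 × 0.0702/0.9298 ≈ 0.356 mcg/mL.
Trough 0.4 mcg/mL vs MEC 1 mcg/mL: subtherapeutic.

0.4 mcg/mL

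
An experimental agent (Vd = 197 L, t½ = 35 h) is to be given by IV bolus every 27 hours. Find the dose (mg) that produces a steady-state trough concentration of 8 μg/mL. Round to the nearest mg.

τ/t½ = 27/35 ≈ 0.77143, so f = (1/2)^(27/35) ≈ 0.585837.
Cmin,ss = (D/Vd)·f/(1−f), so D = Cmin,ss·Vd·(1−f)/f.
D = 8 × 197 × (1−f)/f ≈ 8 × 197 × 0.70696 ≈ 1114.17 mg.

1114 mg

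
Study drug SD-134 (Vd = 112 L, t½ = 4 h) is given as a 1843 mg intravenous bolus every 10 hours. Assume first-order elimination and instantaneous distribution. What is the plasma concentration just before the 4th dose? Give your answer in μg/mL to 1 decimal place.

3.5 μg/mL

f = (1/2)^(τ/t½) = (1/2)^(10/4) ≈ 0.1768.
C₀ = D/Vd = 1843/112 ≈ 16.455 μg/mL.
Before the 4th dose, 3 doses have been given. Superposition: Cmin = C₀·(f + f² + … + f^3).
≈ 16.455 × (0.1768 + 0.0313 + 0.0055) ≈ 16.455 × 0.2136 ≈ 3.515 μg/mL.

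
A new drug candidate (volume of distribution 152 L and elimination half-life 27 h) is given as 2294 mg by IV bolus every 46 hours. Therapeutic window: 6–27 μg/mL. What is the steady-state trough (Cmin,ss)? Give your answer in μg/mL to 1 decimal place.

τ/t½ = 46/27 ≈ 1.7037, so fraction remaining f = (1/2)^(46/27) ≈ 0.3070.
At steady state, accumulation factor R = 1/(1 − e^(−kτ)) ≈ 1.4430.
Each bolus raises the concentration by D/Vd = 2294/152 ≈ 15.092 μg/mL.
Steady-state peak Cmax,ss = C₀·R ≈ 15.092 × 1.4430 ≈ 21.778 μg/mL.
Steady-state trough Cmin,ss = Cmax,ss·f ≈ 21.778 × 0.3070 ≈ 6.686 μg/mL.
Trough 6.7 μg/mL vs MEC 6 μg/mL: adequate.

6.7 μg/mL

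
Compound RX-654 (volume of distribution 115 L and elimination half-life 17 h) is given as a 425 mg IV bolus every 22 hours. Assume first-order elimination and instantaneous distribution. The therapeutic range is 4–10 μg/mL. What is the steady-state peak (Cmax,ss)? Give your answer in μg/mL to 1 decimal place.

τ/t½ = 22/17 ≈ 1.2941, so fraction remaining f = (1/2)^(22/17) ≈ 0.4078.
Accumulation ratio R = 1/(1 − f) ≈ 1/0.5922 ≈ 1.6886.
Single-dose peak C₀ = D/Vd = 425/115 ≈ 3.696 μg/mL.
Steady-state peak Cmax,ss = C₀·R ≈ 3.696 × 1.6886 ≈ 6.241 μg/mL.
Peak 6.2 μg/mL vs MTC 10 μg/mL: below toxic threshold.

6.2 μg/mL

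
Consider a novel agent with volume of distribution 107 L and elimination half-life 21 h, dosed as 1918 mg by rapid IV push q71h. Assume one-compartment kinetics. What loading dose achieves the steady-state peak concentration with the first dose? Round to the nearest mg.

2122 mg

f = (1/2)^(71/21) ≈ 0.095991; accumulation ratio R = 1/(1−f) ≈ 1.10618.
Loading dose to hit Cmax,ss on first dose: D_load = D_maint·R ≈ 1918 × 1.10618 ≈ 2121.65 mg.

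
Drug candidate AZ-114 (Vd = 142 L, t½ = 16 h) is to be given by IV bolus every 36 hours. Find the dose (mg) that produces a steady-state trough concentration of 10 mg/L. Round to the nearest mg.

τ/t½ = 36/16 ≈ 2.25, so f = (1/2)^(36/16) ≈ 0.210224.
Cmin,ss = (D/Vd)·f/(1−f), so D = Cmin,ss·Vd·(1−f)/f.
D = 10 × 142 × (1−f)/f ≈ 10 × 142 × 3.75683 ≈ 5334.70 mg.

5335 mg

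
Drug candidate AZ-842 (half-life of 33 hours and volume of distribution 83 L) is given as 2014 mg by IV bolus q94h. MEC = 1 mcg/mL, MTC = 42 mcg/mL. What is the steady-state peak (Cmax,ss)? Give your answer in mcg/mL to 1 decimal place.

Over one 94-h interval, 94/33 ≈ 2.8485 half-lives elapse, leaving f ≈ 0.1388 of each dose.
At steady state, accumulation factor R = 1/(1 − e^(−kτ)) ≈ 1.1612.
Single-dose peak C₀ = D/Vd = 2014/83 ≈ 24.265 mcg/mL.
Steady-state peak Cmax,ss = C₀·R ≈ 24.265 × 1.1612 ≈ 28.177 mcg/mL.
Peak 28.2 mcg/mL vs MTC 42 mcg/mL: below toxic threshold.

28.2 mcg/mL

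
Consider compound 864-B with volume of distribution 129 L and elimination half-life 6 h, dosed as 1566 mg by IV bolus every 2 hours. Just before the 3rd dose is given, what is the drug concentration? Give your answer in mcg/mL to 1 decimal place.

17.3 mcg/mL

f = (1/2)^(τ/t½) = (1/2)^(2/6) ≈ 0.7937.
C₀ = D/Vd = 1566/129 ≈ 12.140 mcg/mL.
Before the 3rd dose, 2 doses have been given. Superposition: Cmin = C₀·(f + f²).
≈ 12.140 × (0.7937 + 0.6300) ≈ 12.140 × 1.4237 ≈ 17.284 mcg/mL.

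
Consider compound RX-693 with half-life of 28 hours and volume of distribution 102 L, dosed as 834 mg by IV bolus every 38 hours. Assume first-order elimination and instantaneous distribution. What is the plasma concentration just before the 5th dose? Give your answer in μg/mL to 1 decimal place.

5.1 μg/mL

f = (1/2)^(τ/t½) = (1/2)^(38/28) ≈ 0.3904.
C₀ = D/Vd = 834/102 ≈ 8.176 μg/mL.
Before the 5th dose, 4 doses have been given. Superposition: Cmin = C₀·(f + f² + … + f^4).
≈ 8.176 × (0.3904 + 0.1524 + 0.0595 + 0.0232) ≈ 8.176 × 0.6255 ≈ 5.114 μg/mL.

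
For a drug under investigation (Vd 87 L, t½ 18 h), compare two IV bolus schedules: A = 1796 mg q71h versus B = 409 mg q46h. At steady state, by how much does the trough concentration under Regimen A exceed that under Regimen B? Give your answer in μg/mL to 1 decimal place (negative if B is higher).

0.5 μg/mL

Regimen A: f = (1/2)^(71/18) ≈ 0.0650; Cmin,ss = (1796/87)·f/(1−f) ≈ 1.435 μg/mL.
Regimen B: f = (1/2)^(46/18) ≈ 0.1701; Cmin,ss = (409/87)·f/(1−f) ≈ 0.964 μg/mL.
Difference ≈ 1.435 − 0.964 ≈ 0.471 μg/mL.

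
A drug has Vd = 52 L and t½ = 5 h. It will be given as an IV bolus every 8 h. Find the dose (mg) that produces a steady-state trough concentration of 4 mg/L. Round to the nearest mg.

423 mg

τ/t½ = 8/5 ≈ 1.6, so f = (1/2)^(8/5) ≈ 0.329877.
Cmin,ss = (D/Vd)·f/(1−f), so D = Cmin,ss·Vd·(1−f)/f.
D = 4 × 52 × (1−f)/f ≈ 4 × 52 × 2.03143 ≈ 422.54 mg.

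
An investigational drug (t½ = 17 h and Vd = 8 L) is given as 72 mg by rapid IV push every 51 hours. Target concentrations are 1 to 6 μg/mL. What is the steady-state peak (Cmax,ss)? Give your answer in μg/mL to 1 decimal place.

The dosing interval is 3 half-lives, so f = 2^(−3) = 0.125.
At steady state, R = 1/(1 − 0.125) = 8/7.
Single-dose peak C₀ = D/Vd = 72/8 = 9 μg/mL.
Steady-state peak Cmax,ss = C₀·R = 9 × 8/7 ≈ 10.286 μg/mL.
Peak 10.3 μg/mL vs MTC 6 μg/mL: exceeds toxic threshold.

10.3 μg/mL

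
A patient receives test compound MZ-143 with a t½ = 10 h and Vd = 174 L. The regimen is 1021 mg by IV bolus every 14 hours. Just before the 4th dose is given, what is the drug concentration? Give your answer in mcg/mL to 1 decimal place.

3.4 mcg/mL

f = (1/2)^(τ/t½) = (1/2)^(14/10) ≈ 0.3789.
C₀ = D/Vd = 1021/174 ≈ 5.868 mcg/mL.
Before the 4th dose, 3 doses have been given. Superposition: Cmin = C₀·(f + f² + … + f^3).
≈ 5.868 × (0.3789 + 0.1436 + 0.0544) ≈ 5.868 × 0.5769 ≈ 3.385 mcg/mL.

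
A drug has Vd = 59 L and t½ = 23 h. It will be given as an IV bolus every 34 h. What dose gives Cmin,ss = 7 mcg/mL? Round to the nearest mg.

738 mg

τ/t½ = 34/23 ≈ 1.4783, so f = (1/2)^(34/23) ≈ 0.358921.
Cmin,ss = (D/Vd)·f/(1−f), so D = Cmin,ss·Vd·(1−f)/f.
D = 7 × 59 × (1−f)/f ≈ 7 × 59 × 1.78613 ≈ 737.67 mg.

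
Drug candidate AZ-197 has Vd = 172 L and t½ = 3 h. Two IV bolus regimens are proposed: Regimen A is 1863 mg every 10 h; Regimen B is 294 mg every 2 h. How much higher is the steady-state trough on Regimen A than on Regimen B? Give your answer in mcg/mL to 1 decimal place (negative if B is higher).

Regimen A: f = (1/2)^(10/3) ≈ 0.0992; Cmin,ss = (1863/172)·f/(1−f) ≈ 1.193 mcg/mL.
Regimen B: f = (1/2)^(2/3) ≈ 0.6300; Cmin,ss = (294/172)·f/(1−f) ≈ 2.910 mcg/mL.
Difference ≈ 1.193 − 2.910 ≈ -1.717 mcg/mL.

-1.7 mcg/mL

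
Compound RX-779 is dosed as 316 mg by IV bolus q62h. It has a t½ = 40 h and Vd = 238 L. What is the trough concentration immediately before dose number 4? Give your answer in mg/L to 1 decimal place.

f = (1/2)^(τ/t½) = (1/2)^(62/40) ≈ 0.3415.
C₀ = D/Vd = 316/238 ≈ 1.328 mg/L.
Before the 4th dose, 3 doses have been given. Superposition: Cmin = C₀·(f + f² + … + f^3).
≈ 1.328 × (0.3415 + 0.1166 + 0.0398) ≈ 1.328 × 0.4979 ≈ 0.661 mg/L.

0.7 mg/L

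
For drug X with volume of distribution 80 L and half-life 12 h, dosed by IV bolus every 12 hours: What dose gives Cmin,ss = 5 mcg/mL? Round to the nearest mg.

400 mg

τ/t½ = 12/12 ≈ 1, so f = (1/2)^(12/12) ≈ 0.500000.
Cmin,ss = (D/Vd)·f/(1−f), so D = Cmin,ss·Vd·(1−f)/f.
D = 5 × 80 × (1−f)/f ≈ 5 × 80 × 1.00000 ≈ 400.00 mg.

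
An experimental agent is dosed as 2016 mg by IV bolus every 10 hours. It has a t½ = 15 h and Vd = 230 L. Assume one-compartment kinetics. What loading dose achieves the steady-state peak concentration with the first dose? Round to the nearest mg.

f = (1/2)^(10/15) ≈ 0.629961; accumulation ratio R = 1/(1−f) ≈ 2.70242.
Loading dose to hit Cmax,ss on first dose: D_load = D_maint·R ≈ 2016 × 2.70242 ≈ 5448.08 mg.

5448 mg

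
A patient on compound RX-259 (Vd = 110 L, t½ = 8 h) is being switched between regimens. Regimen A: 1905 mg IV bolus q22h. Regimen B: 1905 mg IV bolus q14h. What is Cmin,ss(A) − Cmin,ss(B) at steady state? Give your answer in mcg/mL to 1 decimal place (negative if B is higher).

Regimen A: f = (1/2)^(22/8) ≈ 0.1487; Cmin,ss = (1905/110)·f/(1−f) ≈ 3.025 mcg/mL.
Regimen B: f = (1/2)^(14/8) ≈ 0.2973; Cmin,ss = (1905/110)·f/(1−f) ≈ 7.327 mcg/mL.
Difference ≈ 3.025 − 7.327 ≈ -4.302 mcg/mL.

-4.3 mcg/mL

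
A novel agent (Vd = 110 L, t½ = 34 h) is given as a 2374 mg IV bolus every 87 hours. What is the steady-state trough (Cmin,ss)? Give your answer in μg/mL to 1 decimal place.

Over one 87-h interval, 87/34 ≈ 2.5588 half-lives elapse, leaving f ≈ 0.1697 of each dose.
Accumulation ratio R = 1/(1 − f) ≈ 1/0.8303 ≈ 1.2044.
Single-dose peak C₀ = D/Vd = 2374/110 ≈ 21.582 μg/mL.
Cmax,ss = C₀/(1 − f) ≈ 21.582/0.8303 ≈ 25.993 μg/mL.
One interval later, Cmin,ss = Cmax,ss·e^(−kτ) ≈ 25.993 × 0.1697 ≈ 4.411 μg/mL.

4.4 μg/mL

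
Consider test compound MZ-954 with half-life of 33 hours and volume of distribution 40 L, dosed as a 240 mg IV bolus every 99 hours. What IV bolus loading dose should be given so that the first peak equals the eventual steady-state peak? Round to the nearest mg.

274 mg

f = (1/2)^(99/33) ≈ 0.125000; accumulation ratio R = 1/(1−f) ≈ 1.14286.
Loading dose to hit Cmax,ss on first dose: D_load = D_maint·R ≈ 240 × 1.14286 ≈ 274.29 mg.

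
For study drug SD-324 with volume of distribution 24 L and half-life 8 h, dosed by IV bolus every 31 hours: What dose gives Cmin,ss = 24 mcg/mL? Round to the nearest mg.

7875 mg

τ/t½ = 31/8 ≈ 3.875, so f = (1/2)^(31/8) ≈ 0.068157.
Cmin,ss = (D/Vd)·f/(1−f), so D = Cmin,ss·Vd·(1−f)/f.
D = 24 × 24 × (1−f)/f ≈ 24 × 24 × 13.67201 ≈ 7875.08 mg.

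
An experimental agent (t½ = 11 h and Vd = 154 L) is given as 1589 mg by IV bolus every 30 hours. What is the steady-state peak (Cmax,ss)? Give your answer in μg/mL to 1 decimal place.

12.2 μg/mL

τ/t½ = 30/11 ≈ 2.7273, so fraction remaining f = (1/2)^(30/11) ≈ 0.1510.
At steady state, accumulation factor R = 1/(1 − e^(−kτ)) ≈ 1.1779.
Single-dose peak C₀ = D/Vd = 1589/154 ≈ 10.318 μg/mL.
Steady-state peak Cmax,ss = C₀·R ≈ 10.318 × 1.1779 ≈ 12.154 μg/mL.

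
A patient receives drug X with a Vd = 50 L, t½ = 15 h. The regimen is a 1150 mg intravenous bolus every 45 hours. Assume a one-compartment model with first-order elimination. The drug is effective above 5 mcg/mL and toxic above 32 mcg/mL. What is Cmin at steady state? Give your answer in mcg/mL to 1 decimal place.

3.3 mcg/mL

The dosing interval is 3 half-lives, so f = 2^(−3) = 0.125.
Accumulation ratio R = 1/(1 − f) = 1/0.875 = 8/7.
Single-dose peak C₀ = D/Vd = 1150/50 = 23 mcg/mL.
Steady-state peak Cmax,ss = C₀·R = 23 × 8/7 ≈ 26.286 mcg/mL.
Steady-state trough Cmin,ss = Cmax,ss·f ≈ 26.286 × 0.125 ≈ 3.286 mcg/mL.
Trough 3.3 mcg/mL vs MEC 5 mcg/mL: subtherapeutic.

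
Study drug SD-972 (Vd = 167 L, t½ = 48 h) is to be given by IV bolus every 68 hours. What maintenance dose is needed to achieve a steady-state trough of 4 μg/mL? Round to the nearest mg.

1115 mg

τ/t½ = 68/48 ≈ 1.4167, so f = (1/2)^(68/48) ≈ 0.374577.
Cmin,ss = (D/Vd)·f/(1−f), so D = Cmin,ss·Vd·(1−f)/f.
D = 4 × 167 × (1−f)/f ≈ 4 × 167 × 1.66968 ≈ 1115.35 mg.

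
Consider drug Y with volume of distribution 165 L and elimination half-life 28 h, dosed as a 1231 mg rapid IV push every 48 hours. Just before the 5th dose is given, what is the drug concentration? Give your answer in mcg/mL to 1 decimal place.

f = (1/2)^(τ/t½) = (1/2)^(48/28) ≈ 0.3048.
C₀ = D/Vd = 1231/165 ≈ 7.461 mcg/mL.
Before the 5th dose, 4 doses have been given. Superposition: Cmin = C₀·(f + f² + … + f^4).
≈ 7.461 × (0.3048 + 0.0929 + 0.0283 + 0.0086) ≈ 7.461 × 0.4346 ≈ 3.243 mcg/mL.

3.2 mcg/mL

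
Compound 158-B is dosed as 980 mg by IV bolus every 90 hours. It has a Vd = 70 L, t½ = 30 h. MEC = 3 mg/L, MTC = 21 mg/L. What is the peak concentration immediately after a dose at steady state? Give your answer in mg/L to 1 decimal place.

The dosing interval is 3 half-lives, so f = 2^(−3) = 0.125.
Accumulation ratio R = 1/(1 − f) = 1/0.875 = 8/7.
Single-dose peak C₀ = D/Vd = 980/70 = 14 mg/L.
Steady-state peak Cmax,ss = C₀·R = 14 × 8/7 ≈ 16.000 mg/L.
Peak 16.0 mg/L vs MTC 21 mg/L: below toxic threshold.

16.0 mg/L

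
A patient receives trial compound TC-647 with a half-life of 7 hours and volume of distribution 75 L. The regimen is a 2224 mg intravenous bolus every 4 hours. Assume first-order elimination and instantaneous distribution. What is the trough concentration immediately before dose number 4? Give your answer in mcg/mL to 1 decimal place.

42.4 mcg/mL

f = (1/2)^(τ/t½) = (1/2)^(4/7) ≈ 0.6730.
C₀ = D/Vd = 2224/75 ≈ 29.653 mcg/mL.
Before the 4th dose, 3 doses have been given. Superposition: Cmin = C₀·(f + f² + … + f^3).
≈ 29.653 × (0.6730 + 0.4529 + 0.3048) ≈ 29.653 × 1.4307 ≈ 42.425 mcg/mL.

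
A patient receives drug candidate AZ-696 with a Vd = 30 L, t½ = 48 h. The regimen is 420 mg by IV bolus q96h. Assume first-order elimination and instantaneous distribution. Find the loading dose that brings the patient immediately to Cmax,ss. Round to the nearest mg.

560 mg

f = (1/2)^(96/48) ≈ 0.250000; accumulation ratio R = 1/(1−f) ≈ 1.33333.
Loading dose to hit Cmax,ss on first dose: D_load = D_maint·R ≈ 420 × 1.33333 ≈ 560.00 mg.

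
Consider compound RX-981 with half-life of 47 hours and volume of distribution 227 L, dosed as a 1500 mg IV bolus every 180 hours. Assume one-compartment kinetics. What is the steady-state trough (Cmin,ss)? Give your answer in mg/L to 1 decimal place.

0.5 mg/L

k = ln2/t½ = ln2/47 ≈ 0.014748 h⁻¹; fraction remaining f = e^(−kτ) = e^(−0.014748×180) ≈ 0.0703.
Single-dose peak C₀ = D/Vd = 1500/227 ≈ 6.608 mg/L.
Steady-state trough Cmin,ss = C₀·f/(1−f) ≈ 6.608 × 0.0703/0.9297 ≈ 0.500 mg/L.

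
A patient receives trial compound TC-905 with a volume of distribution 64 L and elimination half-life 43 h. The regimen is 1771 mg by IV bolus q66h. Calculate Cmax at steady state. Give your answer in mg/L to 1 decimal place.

42.3 mg/L

τ/t½ = 66/43 ≈ 1.5349, so fraction remaining f = (1/2)^(66/43) ≈ 0.3451.
At steady state, accumulation factor R = 1/(1 − e^(−kτ)) ≈ 1.5270.
Each bolus raises the concentration by D/Vd = 1771/64 ≈ 27.672 mg/L.
Cmax,ss = C₀/(1 − f) ≈ 27.672/0.6549 ≈ 42.254 mg/L.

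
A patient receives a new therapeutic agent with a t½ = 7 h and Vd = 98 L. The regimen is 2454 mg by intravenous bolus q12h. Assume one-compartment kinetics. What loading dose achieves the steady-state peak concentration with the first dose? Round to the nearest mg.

3530 mg

f = (1/2)^(12/7) ≈ 0.304753; accumulation ratio R = 1/(1−f) ≈ 1.43834.
Loading dose to hit Cmax,ss on first dose: D_load = D_maint·R ≈ 2454 × 1.43834 ≈ 3529.69 mg.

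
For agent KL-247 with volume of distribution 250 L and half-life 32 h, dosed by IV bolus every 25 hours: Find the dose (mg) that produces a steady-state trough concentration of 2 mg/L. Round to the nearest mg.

τ/t½ = 25/32 ≈ 0.78125, so f = (1/2)^(25/32) ≈ 0.581862.
Cmin,ss = (D/Vd)·f/(1−f), so D = Cmin,ss·Vd·(1−f)/f.
D = 2 × 250 × (1−f)/f ≈ 2 × 250 × 0.71862 ≈ 359.31 mg.

359 mg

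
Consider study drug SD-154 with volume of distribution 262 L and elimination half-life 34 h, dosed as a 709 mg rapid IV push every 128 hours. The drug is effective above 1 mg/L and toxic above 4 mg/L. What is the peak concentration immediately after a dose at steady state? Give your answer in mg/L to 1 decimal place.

k = ln2/t½ = ln2/34 ≈ 0.020387 h⁻¹; fraction remaining f = e^(−kτ) = e^(−0.020387×128) ≈ 0.0736.
Accumulation ratio R = 1/(1 − f) ≈ 1/0.9264 ≈ 1.0794.
Single-dose peak C₀ = D/Vd = 709/262 ≈ 2.706 mg/L.
Cmax,ss = C₀/(1 − f) ≈ 2.706/0.9264 ≈ 2.921 mg/L.
Peak 2.9 mg/L vs MTC 4 mg/L: below toxic threshold.

2.9 mg/L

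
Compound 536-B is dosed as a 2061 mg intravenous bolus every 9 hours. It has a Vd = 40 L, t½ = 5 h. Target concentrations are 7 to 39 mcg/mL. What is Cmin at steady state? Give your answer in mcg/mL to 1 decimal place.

Over one 9-h interval, 9/5 ≈ 1.8 half-lives elapse, leaving f ≈ 0.2872 of each dose.
Single-dose peak C₀ = D/Vd = 2061/40 ≈ 51.525 mcg/mL.
Steady-state trough Cmin,ss = C₀·f/(1−f) ≈ 51.525 × 0.2872/0.7128 ≈ 20.760 mcg/mL.
Trough 20.8 mcg/mL vs MEC 7 mcg/mL: adequate.

20.8 mcg/mL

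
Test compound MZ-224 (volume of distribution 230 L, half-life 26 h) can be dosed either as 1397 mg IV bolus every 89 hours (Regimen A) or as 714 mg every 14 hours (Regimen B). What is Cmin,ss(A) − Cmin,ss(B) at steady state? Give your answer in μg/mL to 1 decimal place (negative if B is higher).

-6.2 μg/mL

Regimen A: f = (1/2)^(89/26) ≈ 0.0932; Cmin,ss = (1397/230)·f/(1−f) ≈ 0.624 μg/mL.
Regimen B: f = (1/2)^(14/26) ≈ 0.6885; Cmin,ss = (714/230)·f/(1−f) ≈ 6.861 μg/mL.
Difference ≈ 0.624 − 6.861 ≈ -6.237 μg/mL.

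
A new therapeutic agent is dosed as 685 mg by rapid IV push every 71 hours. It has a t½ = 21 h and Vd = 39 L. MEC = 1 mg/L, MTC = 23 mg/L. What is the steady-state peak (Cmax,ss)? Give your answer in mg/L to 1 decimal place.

Over one 71-h interval, 71/21 ≈ 3.381 half-lives elapse, leaving f ≈ 0.0960 of each dose.
Accumulation ratio R = 1/(1 − f) ≈ 1/0.9040 ≈ 1.1062.
Each bolus raises the concentration by D/Vd = 685/39 ≈ 17.564 mg/L.
Steady-state peak Cmax,ss = C₀·R ≈ 17.564 × 1.1062 ≈ 19.429 mg/L.
Peak 19.4 mg/L vs MTC 23 mg/L: below toxic threshold.

19.4 mg/L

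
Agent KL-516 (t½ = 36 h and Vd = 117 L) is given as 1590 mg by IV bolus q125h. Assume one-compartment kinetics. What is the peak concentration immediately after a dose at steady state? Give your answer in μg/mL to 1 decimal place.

τ/t½ = 125/36 ≈ 3.4722, so fraction remaining f = (1/2)^(125/36) ≈ 0.0901.
At steady state, accumulation factor R = 1/(1 − e^(−kτ)) ≈ 1.0990.
Each bolus raises the concentration by D/Vd = 1590/117 ≈ 13.590 μg/mL.
Steady-state peak Cmax,ss = C₀·R ≈ 13.590 × 1.0990 ≈ 14.935 μg/mL.

14.9 μg/mL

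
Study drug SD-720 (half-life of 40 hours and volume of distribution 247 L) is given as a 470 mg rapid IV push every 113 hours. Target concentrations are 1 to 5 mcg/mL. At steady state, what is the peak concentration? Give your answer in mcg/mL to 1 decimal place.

Over one 113-h interval, 113/40 ≈ 2.825 half-lives elapse, leaving f ≈ 0.1411 of each dose.
At steady state, accumulation factor R = 1/(1 − e^(−kτ)) ≈ 1.1643.
Single-dose peak C₀ = D/Vd = 470/247 ≈ 1.903 mcg/mL.
Steady-state peak Cmax,ss = C₀·R ≈ 1.903 × 1.1643 ≈ 2.216 mcg/mL.
Peak 2.2 mcg/mL vs MTC 5 mcg/mL: below toxic threshold.

2.2 mcg/mL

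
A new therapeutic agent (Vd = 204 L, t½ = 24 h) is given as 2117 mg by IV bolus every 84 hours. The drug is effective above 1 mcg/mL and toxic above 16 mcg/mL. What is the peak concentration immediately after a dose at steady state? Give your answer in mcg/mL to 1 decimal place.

τ/t½ = 84/24 ≈ 3.5, so fraction remaining f = (1/2)^(84/24) ≈ 0.0884.
At steady state, accumulation factor R = 1/(1 − e^(−kτ)) ≈ 1.0970.
Each bolus raises the concentration by D/Vd = 2117/204 ≈ 10.377 mcg/mL.
Cmax,ss = C₀/(1 − f) ≈ 10.377/0.9116 ≈ 11.383 mcg/mL.
Peak 11.4 mcg/mL vs MTC 16 mcg/mL: below toxic threshold.

11.4 mcg/mL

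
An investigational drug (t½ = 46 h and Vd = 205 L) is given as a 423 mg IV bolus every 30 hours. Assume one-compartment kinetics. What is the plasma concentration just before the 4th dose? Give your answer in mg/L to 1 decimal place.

2.7 mg/L

f = (1/2)^(τ/t½) = (1/2)^(30/46) ≈ 0.6363.
C₀ = D/Vd = 423/205 ≈ 2.063 mg/L.
Before the 4th dose, 3 doses have been given. Superposition: Cmin = C₀·(f + f² + … + f^3).
≈ 2.063 × (0.6363 + 0.4049 + 0.2576) ≈ 2.063 × 1.2988 ≈ 2.679 mg/L.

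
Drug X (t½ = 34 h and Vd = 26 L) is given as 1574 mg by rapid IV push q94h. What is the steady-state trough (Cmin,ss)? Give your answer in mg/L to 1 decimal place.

10.4 mg/L

τ/t½ = 94/34 ≈ 2.7647, so fraction remaining f = (1/2)^(94/34) ≈ 0.1471.
Accumulation ratio R = 1/(1 − f) ≈ 1/0.8529 ≈ 1.1725.
Each bolus raises the concentration by D/Vd = 1574/26 ≈ 60.538 mg/L.
Steady-state peak Cmax,ss = C₀·R ≈ 60.538 × 1.1725 ≈ 70.981 mg/L.
Steady-state trough Cmin,ss = Cmax,ss·f ≈ 70.981 × 0.1471 ≈ 10.441 mg/L.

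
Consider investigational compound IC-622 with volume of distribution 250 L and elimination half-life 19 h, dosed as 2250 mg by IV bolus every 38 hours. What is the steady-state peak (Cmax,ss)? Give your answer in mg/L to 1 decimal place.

τ = 38 h = 2 half-lives, so f = (1/2)^2 = 0.25.
At steady state, R = 1/(1 − 0.25) = 4/3.
Single-dose peak C₀ = D/Vd = 2250/250 = 9 mg/L.
Steady-state peak Cmax,ss = C₀·R = 9 × 4/3 ≈ 12.000 mg/L.

12.0 mg/L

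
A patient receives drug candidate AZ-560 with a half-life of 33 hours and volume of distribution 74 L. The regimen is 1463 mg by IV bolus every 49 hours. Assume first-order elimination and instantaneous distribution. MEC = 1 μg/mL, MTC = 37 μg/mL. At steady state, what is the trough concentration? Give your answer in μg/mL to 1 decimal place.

11.0 μg/mL

Over one 49-h interval, 49/33 ≈ 1.4848 half-lives elapse, leaving f ≈ 0.3573 of each dose.
At steady state, accumulation factor R = 1/(1 − e^(−kτ)) ≈ 1.5559.
Single-dose peak C₀ = D/Vd = 1463/74 ≈ 19.770 μg/mL.
Steady-state peak Cmax,ss = C₀·R ≈ 19.770 × 1.5559 ≈ 30.760 μg/mL.
Steady-state trough Cmin,ss = Cmax,ss·f ≈ 30.760 × 0.3573 ≈ 10.991 μg/mL.
Trough 11.0 μg/mL vs MEC 1 μg/mL: adequate.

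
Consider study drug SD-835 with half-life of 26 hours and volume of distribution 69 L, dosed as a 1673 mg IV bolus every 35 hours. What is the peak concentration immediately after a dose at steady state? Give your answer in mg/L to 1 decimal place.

τ/t½ = 35/26 ≈ 1.3462, so fraction remaining f = (1/2)^(35/26) ≈ 0.3933.
At steady state, accumulation factor R = 1/(1 − e^(−kτ)) ≈ 1.6483.
Single-dose peak C₀ = D/Vd = 1673/69 ≈ 24.246 mg/L.
Steady-state peak Cmax,ss = C₀·R ≈ 24.246 × 1.6483 ≈ 39.965 mg/L.

40.0 mg/L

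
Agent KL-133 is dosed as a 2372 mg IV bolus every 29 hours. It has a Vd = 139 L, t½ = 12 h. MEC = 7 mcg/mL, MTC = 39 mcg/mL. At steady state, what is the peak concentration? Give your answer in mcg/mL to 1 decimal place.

τ/t½ = 29/12 ≈ 2.4167, so fraction remaining f = (1/2)^(29/12) ≈ 0.1873.
At steady state, accumulation factor R = 1/(1 − e^(−kτ)) ≈ 1.2305.
Single-dose peak C₀ = D/Vd = 2372/139 ≈ 17.065 mcg/mL.
Steady-state peak Cmax,ss = C₀·R ≈ 17.065 × 1.2305 ≈ 20.998 mcg/mL.
Peak 21.0 mcg/mL vs MTC 39 mcg/mL: below toxic threshold.

21.0 mcg/mL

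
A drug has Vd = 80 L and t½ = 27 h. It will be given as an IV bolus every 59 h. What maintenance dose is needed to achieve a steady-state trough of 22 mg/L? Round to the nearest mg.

6244 mg

τ/t½ = 59/27 ≈ 2.1852, so f = (1/2)^(59/27) ≈ 0.219884.
Cmin,ss = (D/Vd)·f/(1−f), so D = Cmin,ss·Vd·(1−f)/f.
D = 22 × 80 × (1−f)/f ≈ 22 × 80 × 3.54785 ≈ 6244.22 mg.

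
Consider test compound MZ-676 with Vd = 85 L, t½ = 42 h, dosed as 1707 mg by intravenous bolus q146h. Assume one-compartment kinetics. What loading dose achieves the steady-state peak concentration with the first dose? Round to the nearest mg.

f = (1/2)^(146/42) ≈ 0.089859; accumulation ratio R = 1/(1−f) ≈ 1.09873.
Loading dose to hit Cmax,ss on first dose: D_load = D_maint·R ≈ 1707 × 1.09873 ≈ 1875.53 mg.

1876 mg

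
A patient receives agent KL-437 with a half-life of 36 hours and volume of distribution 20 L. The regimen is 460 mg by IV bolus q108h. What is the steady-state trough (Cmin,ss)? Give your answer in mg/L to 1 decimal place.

3.3 mg/L

The dosing interval is 3 half-lives, so f = 2^(−3) = 0.125.
At steady state, R = 1/(1 − 0.125) = 8/7.
Single-dose peak C₀ = D/Vd = 460/20 = 23 mg/L.
Steady-state peak Cmax,ss = C₀·R = 23 × 8/7 ≈ 26.286 mg/L.
Steady-state trough Cmin,ss = Cmax,ss·f ≈ 26.286 × 0.125 ≈ 3.286 mg/L.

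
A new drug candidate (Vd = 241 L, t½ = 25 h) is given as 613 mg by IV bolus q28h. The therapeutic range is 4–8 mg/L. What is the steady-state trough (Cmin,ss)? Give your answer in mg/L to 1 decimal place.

2.2 mg/L

τ/t½ = 28/25 ≈ 1.12, so fraction remaining f = (1/2)^(28/25) ≈ 0.4601.
Each bolus raises the concentration by D/Vd = 613/241 ≈ 2.544 mg/L.
Steady-state trough Cmin,ss = C₀·f/(1−f) ≈ 2.544 × 0.4601/0.5399 ≈ 2.168 mg/L.
Trough 2.2 mg/L vs MEC 4 mg/L: subtherapeutic.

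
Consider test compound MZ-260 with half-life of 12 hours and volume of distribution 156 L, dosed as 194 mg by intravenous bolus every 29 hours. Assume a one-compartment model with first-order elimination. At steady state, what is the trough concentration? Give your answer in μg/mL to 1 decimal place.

0.3 μg/mL

k = ln2/t½ = ln2/12 ≈ 0.057762 h⁻¹; fraction remaining f = e^(−kτ) = e^(−0.057762×29) ≈ 0.1873.
Accumulation ratio R = 1/(1 − f) ≈ 1/0.8127 ≈ 1.2305.
Each bolus raises the concentration by D/Vd = 194/156 ≈ 1.244 μg/mL.
Steady-state peak Cmax,ss = C₀·R ≈ 1.244 × 1.2305 ≈ 1.531 μg/mL.
Steady-state trough Cmin,ss = Cmax,ss·f ≈ 1.531 × 0.1873 ≈ 0.287 μg/mL.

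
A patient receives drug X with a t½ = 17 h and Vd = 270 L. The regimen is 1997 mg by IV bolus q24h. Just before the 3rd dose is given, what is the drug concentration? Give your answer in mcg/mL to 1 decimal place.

f = (1/2)^(τ/t½) = (1/2)^(24/17) ≈ 0.3759.
C₀ = D/Vd = 1997/270 ≈ 7.396 mcg/mL.
Before the 3rd dose, 2 doses have been given. Superposition: Cmin = C₀·(f + f²).
≈ 7.396 × (0.3759 + 0.1413) ≈ 7.396 × 0.5172 ≈ 3.825 mcg/mL.

3.8 mcg/mL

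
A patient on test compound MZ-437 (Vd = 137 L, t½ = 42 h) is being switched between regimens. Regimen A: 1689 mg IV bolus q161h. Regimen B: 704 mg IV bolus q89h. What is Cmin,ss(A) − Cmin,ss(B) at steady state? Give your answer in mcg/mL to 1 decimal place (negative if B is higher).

Regimen A: f = (1/2)^(161/42) ≈ 0.0702; Cmin,ss = (1689/137)·f/(1−f) ≈ 0.931 mcg/mL.
Regimen B: f = (1/2)^(89/42) ≈ 0.2302; Cmin,ss = (704/137)·f/(1−f) ≈ 1.537 mcg/mL.
Difference ≈ 0.931 − 1.537 ≈ -0.606 mcg/mL.

-0.6 mcg/mL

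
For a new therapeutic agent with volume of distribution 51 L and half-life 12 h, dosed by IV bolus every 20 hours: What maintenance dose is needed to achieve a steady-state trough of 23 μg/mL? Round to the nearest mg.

2551 mg

τ/t½ = 20/12 ≈ 1.6667, so f = (1/2)^(20/12) ≈ 0.314980.
Cmin,ss = (D/Vd)·f/(1−f), so D = Cmin,ss·Vd·(1−f)/f.
D = 23 × 51 × (1−f)/f ≈ 23 × 51 × 2.17480 ≈ 2551.04 mg.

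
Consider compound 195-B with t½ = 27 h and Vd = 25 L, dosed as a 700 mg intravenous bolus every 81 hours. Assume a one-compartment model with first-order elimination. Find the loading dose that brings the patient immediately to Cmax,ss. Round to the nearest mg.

f = (1/2)^(81/27) ≈ 0.125000; accumulation ratio R = 1/(1−f) ≈ 1.14286.
Loading dose to hit Cmax,ss on first dose: D_load = D_maint·R ≈ 700 × 1.14286 ≈ 800.00 mg.

800 mg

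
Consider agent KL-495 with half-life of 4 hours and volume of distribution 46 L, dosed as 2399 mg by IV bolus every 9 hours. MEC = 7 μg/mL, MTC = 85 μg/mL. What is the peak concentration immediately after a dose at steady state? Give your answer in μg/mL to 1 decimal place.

66.0 μg/mL

k = ln2/t½ = ln2/4 ≈ 0.173287 h⁻¹; fraction remaining f = e^(−kτ) = e^(−0.173287×9) ≈ 0.2102.
At steady state, accumulation factor R = 1/(1 − e^(−kτ)) ≈ 1.2661.
Single-dose peak C₀ = D/Vd = 2399/46 ≈ 52.152 μg/mL.
Steady-state peak Cmax,ss = C₀·R ≈ 52.152 × 1.2661 ≈ 66.030 μg/mL.
Peak 66.0 μg/mL vs MTC 85 μg/mL: below toxic threshold.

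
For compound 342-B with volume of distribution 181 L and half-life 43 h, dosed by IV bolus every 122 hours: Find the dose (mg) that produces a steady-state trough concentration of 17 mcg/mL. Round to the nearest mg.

18912 mg

τ/t½ = 122/43 ≈ 2.8372, so f = (1/2)^(122/43) ≈ 0.139931.
Cmin,ss = (D/Vd)·f/(1−f), so D = Cmin,ss·Vd·(1−f)/f.
D = 17 × 181 × (1−f)/f ≈ 17 × 181 × 6.14638 ≈ 18912.41 mg.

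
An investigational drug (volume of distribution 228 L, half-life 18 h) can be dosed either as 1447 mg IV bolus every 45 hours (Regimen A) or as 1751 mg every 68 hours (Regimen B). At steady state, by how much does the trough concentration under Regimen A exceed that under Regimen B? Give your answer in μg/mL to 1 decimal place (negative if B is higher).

Regimen A: f = (1/2)^(45/18) ≈ 0.1768; Cmin,ss = (1447/228)·f/(1−f) ≈ 1.363 μg/mL.
Regimen B: f = (1/2)^(68/18) ≈ 0.0729; Cmin,ss = (1751/228)·f/(1−f) ≈ 0.604 μg/mL.
Difference ≈ 1.363 − 0.604 ≈ 0.759 μg/mL.

0.8 μg/mL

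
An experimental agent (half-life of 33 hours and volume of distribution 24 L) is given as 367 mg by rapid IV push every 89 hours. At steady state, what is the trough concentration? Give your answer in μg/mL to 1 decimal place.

τ/t½ = 89/33 ≈ 2.697, so fraction remaining f = (1/2)^(89/33) ≈ 0.1542.
At steady state, accumulation factor R = 1/(1 − e^(−kτ)) ≈ 1.1823.
Each bolus raises the concentration by D/Vd = 367/24 ≈ 15.292 μg/mL.
Steady-state peak Cmax,ss = C₀·R ≈ 15.292 × 1.1823 ≈ 18.080 μg/mL.
One interval later, Cmin,ss = Cmax,ss·e^(−kτ) ≈ 18.080 × 0.1542 ≈ 2.788 μg/mL.

2.8 μg/mL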